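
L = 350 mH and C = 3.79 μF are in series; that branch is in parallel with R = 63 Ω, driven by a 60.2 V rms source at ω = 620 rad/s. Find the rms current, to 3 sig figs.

X_L = ωL = 217 Ω
X_C = 1/(ωC) = 426 Ω
Branch 1: Z₁ = R = 63.0 Ω
Branch 2 (series LC): Z₂ = j(X_L − X_C) = −j209 Ω
Parallel: Z = Z₁Z₂/(Z₁+Z₂), |Z| = 60.3 Ω, ∠Z = -16.8°
I = V/|Z| = 60.2/60.3 = 998 mA

998 mA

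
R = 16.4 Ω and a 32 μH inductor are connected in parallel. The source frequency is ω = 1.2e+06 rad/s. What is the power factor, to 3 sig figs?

0.920

X_L = ωL = 38.4 Ω
Parallel: admittances add. Y = 1/R + 1/(jωL)
Y = (0.0610 − j0.0260) S
|Y| = 0.0663 S → |Z| = 1/|Y| = 15.1 Ω, ∠Z = −∠Y = 23.1°
cos φ = cos(23.1°) = 0.920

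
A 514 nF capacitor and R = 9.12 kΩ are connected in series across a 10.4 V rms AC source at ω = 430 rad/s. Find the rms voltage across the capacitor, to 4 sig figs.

X_C = 1/(ωC) = 4524 Ω
Z = 9120 − j4524 Ω
|Z| = √(9120² + 4524²) = 10180 Ω
I = V/|Z| = 1.022 mA
V_C = I·|Z_C| = 0.001022 × 4524 = 4.622 V

4.622 V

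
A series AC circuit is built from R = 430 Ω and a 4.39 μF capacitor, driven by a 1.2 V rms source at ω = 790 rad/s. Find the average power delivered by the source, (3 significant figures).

X_C = 1/(ωC) = 288 Ω
Z = 430 − j288 Ω
|Z| = √(430² + 288²) = 518 Ω
∠Z = arctan(-288/430) = -33.8°
I = V/|Z| = 2.32 mA
P = VI cos φ = 1.2 × 0.00232 × cos(-33.8°) = 2.31 mW

2.31 mW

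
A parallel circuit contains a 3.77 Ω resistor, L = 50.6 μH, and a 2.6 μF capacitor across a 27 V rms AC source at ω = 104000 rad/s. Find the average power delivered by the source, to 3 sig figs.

X_L = ωL = 5.26 Ω
X_C = 1/(ωC) = 3.70 Ω
Parallel: admittances add. Y = 1/R + 1/(jωL) + jωC
Y = (0.265 + j0.0804) S
|Y| = 0.277 S → |Z| = 1/|Y| = 3.61 Ω, ∠Z = −∠Y = -16.9°
I = V/|Z| = 7.48 A
P = VI cos φ = 27 × 7.48 × cos(-16.9°) = 193 W

193 W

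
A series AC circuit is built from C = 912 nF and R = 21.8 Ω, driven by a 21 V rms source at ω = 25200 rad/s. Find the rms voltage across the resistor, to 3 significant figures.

9.41 V

X_C = 1/(ωC) = 43.5 Ω
Z = 21.8 − j43.5 Ω
|Z| = √(21.8² + 43.5²) = 48.7 Ω
I = V/|Z| = 432 mA
V_R = I·|Z_R| = 0.432 × 21.8 = 9.41 V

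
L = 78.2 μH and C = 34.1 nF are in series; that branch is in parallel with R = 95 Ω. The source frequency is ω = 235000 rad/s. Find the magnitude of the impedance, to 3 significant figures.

X_L = ωL = 18.4 Ω
X_C = 1/(ωC) = 125 Ω
Branch 1: Z₁ = R = 95.0 Ω
Branch 2 (series LC): Z₂ = j(X_L − X_C) = −j106 Ω
Parallel: Z = Z₁Z₂/(Z₁+Z₂), |Z| = 70.9 Ω, ∠Z = -41.8°

70.9 Ω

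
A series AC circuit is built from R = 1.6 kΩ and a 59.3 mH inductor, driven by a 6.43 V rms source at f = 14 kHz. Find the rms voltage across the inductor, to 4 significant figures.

6.147 V

ω = 2πf = 87960 rad/s
X_L = ωL = 5216 Ω
Z = 1600 + j5216 Ω
|Z| = √(1600² + 5216²) = 5456 Ω
I = V/|Z| = 1.178 mA
V_L = I·|Z_L| = 0.001178 × 5216 = 6.147 V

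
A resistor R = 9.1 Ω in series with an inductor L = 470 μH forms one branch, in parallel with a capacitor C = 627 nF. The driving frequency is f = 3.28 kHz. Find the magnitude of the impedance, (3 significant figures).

15.1 Ω

ω = 2πf = 20610 rad/s
X_L = ωL = 9.69 Ω
X_C = 1/(ωC) = 77.4 Ω
Branch 1 (R+jX_L): Z₁ = 9.10 + j9.69 Ω, |Z₁| = 13.3 Ω
Branch 2 (−jX_C): Z₂ = −j77.4 Ω
Parallel: Z = Z₁Z₂/(Z₁+Z₂), |Z| = 15.1 Ω, ∠Z = 39.1°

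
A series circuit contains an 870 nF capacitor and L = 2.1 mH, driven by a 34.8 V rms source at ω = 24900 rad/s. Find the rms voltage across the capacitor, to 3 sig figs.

262 V

X_L = ωL = 52.3 Ω
X_C = 1/(ωC) = 46.2 Ω
Net reactance X = X_L − X_C = 6.13 Ω
Z = j6.13 Ω
|Z| = √(0² + 6.13²) = 6.13 Ω
I = V/|Z| = 5.68 A
V_C = I·|Z_C| = 5.68 × 46.2 = 262 V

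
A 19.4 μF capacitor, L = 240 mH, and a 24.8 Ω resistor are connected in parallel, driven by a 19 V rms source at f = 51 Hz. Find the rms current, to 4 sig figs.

ω = 2πf = 320.4 rad/s
X_L = ωL = 76.91 Ω
X_C = 1/(ωC) = 160.9 Ω
Parallel: admittances add. Y = 1/R + 1/(jωL) + jωC
Y = (0.04032 − j0.006786) S
|Y| = 0.04089 S → |Z| = 1/|Y| = 24.46 Ω, ∠Z = −∠Y = 9.553°
I = V/|Z| = 19/24.46 = 776.9 mA

776.9 mA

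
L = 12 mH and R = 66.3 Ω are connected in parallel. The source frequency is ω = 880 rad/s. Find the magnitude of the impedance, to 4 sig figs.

X_L = ωL = 10.56 Ω
Parallel: admittances add. Y = 1/R + 1/(jωL)
Y = (0.01508 − j0.09470) S
|Y| = 0.09589 S → |Z| = 1/|Y| = 10.43 Ω, ∠Z = −∠Y = 80.95°

10.43 Ω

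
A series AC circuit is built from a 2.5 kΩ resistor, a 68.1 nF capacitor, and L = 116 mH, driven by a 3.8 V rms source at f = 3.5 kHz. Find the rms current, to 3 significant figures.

ω = 2πf = 21990 rad/s
X_L = ωL = 2550 Ω
X_C = 1/(ωC) = 668 Ω
Net reactance X = X_L − X_C = 1880 Ω
Z = 2500 + j1880 Ω
|Z| = √(2500² + 1880²) = 3130 Ω
I = V/|Z| = 3.8/3130 = 1.21 mA

1.21 mA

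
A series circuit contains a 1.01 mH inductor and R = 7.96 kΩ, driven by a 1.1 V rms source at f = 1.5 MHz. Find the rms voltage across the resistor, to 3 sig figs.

ω = 2πf = 9.425e+06 rad/s
X_L = ωL = 9520 Ω
Z = 7960 + j9520 Ω
|Z| = √(7960² + 9520²) = 12400 Ω
I = V/|Z| = 88.6 μA
V_R = I·|Z_R| = 8.86e-05 × 7960 = 0.706 V

0.706 V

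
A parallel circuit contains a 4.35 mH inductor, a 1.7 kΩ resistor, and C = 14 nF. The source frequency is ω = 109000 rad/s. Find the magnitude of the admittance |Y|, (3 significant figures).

828 μS

X_L = ωL = 474 Ω
X_C = 1/(ωC) = 655 Ω
Parallel: admittances add. Y = 1/R + 1/(jωL) + jωC
Y = (0.000588 − j0.000583) S
|Y| = 0.000828 S → |Z| = 1/|Y| = 1210 Ω, ∠Z = −∠Y = 44.7°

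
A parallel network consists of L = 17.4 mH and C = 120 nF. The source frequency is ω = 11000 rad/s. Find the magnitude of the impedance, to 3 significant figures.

256 Ω

X_L = ωL = 191 Ω
X_C = 1/(ωC) = 758 Ω
Parallel: admittances add. Y = 1/(jωL) + jωC
Y = (0 − j0.00390) S
|Y| = 0.00390 S → |Z| = 1/|Y| = 256 Ω, ∠Z = −∠Y = 90.0°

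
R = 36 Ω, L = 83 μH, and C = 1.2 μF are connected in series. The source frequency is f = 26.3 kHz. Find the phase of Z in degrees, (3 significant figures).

ω = 2πf = 165200 rad/s
X_L = ωL = 13.7 Ω
X_C = 1/(ωC) = 5.04 Ω
Net reactance X = X_L − X_C = 8.67 Ω
Z = 36.0 + j8.67 Ω
|Z| = √(36.0² + 8.67²) = 37.0 Ω
∠Z = arctan(8.67/36.0) = 13.5°

13.5°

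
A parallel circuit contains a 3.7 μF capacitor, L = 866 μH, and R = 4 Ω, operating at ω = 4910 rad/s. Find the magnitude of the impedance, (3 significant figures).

X_L = ωL = 4.25 Ω
X_C = 1/(ωC) = 55.0 Ω
Parallel: admittances add. Y = 1/R + 1/(jωL) + jωC
Y = (0.250 − j0.217) S
|Y| = 0.331 S → |Z| = 1/|Y| = 3.02 Ω, ∠Z = −∠Y = 41.0°

3.02 Ω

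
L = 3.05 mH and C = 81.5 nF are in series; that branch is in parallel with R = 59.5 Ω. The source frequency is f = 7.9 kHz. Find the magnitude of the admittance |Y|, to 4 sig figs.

ω = 2πf = 49640 rad/s
X_L = ωL = 151.4 Ω
X_C = 1/(ωC) = 247.2 Ω
Branch 1: Z₁ = R = 59.50 Ω
Branch 2 (series LC): Z₂ = j(X_L − X_C) = −j95.80 Ω
Parallel: Z = Z₁Z₂/(Z₁+Z₂), |Z| = 50.54 Ω, ∠Z = -31.84°
|Y| = 1/|Z| = 19.78 mS

19.78 mS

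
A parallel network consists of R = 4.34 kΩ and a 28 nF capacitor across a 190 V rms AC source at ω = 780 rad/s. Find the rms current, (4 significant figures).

X_C = 1/(ωC) = 45790 Ω
Parallel: admittances add. Y = 1/R + jωC
Y = (0.0002304 + j2.184e-05) S
|Y| = 0.0002314 S → |Z| = 1/|Y| = 4321 Ω, ∠Z = −∠Y = -5.415°
I = V/|Z| = 190/4321 = 43.98 mA

43.98 mA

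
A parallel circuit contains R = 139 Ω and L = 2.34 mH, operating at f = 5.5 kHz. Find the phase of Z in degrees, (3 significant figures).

ω = 2πf = 34560 rad/s
X_L = ωL = 80.9 Ω
Parallel: admittances add. Y = 1/R + 1/(jωL)
Y = (0.00719 − j0.0124) S
|Y| = 0.0143 S → |Z| = 1/|Y| = 69.9 Ω, ∠Z = −∠Y = 59.8°

59.8°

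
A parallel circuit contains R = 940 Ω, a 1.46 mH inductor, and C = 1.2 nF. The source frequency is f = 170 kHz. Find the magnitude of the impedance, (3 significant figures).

805 Ω

ω = 2πf = 1.068e+06 rad/s
X_L = ωL = 1560 Ω
X_C = 1/(ωC) = 780 Ω
Parallel: admittances add. Y = 1/R + 1/(jωL) + jωC
Y = (0.00106 + j0.000641) S
|Y| = 0.00124 S → |Z| = 1/|Y| = 805 Ω, ∠Z = −∠Y = -31.1°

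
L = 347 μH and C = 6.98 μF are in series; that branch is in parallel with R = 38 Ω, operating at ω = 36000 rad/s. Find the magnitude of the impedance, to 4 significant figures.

X_L = ωL = 12.49 Ω
X_C = 1/(ωC) = 3.980 Ω
Branch 1: Z₁ = R = 38.00 Ω
Branch 2 (series LC): Z₂ = j(X_L − X_C) = j8.512 Ω
Parallel: Z = Z₁Z₂/(Z₁+Z₂), |Z| = 8.307 Ω, ∠Z = 77.37°

8.307 Ω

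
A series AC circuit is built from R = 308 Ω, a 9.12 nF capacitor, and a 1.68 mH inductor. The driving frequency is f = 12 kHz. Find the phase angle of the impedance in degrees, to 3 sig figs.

ω = 2πf = 75400 rad/s
X_L = ωL = 127 Ω
X_C = 1/(ωC) = 1450 Ω
Net reactance X = X_L − X_C = -1330 Ω
Z = 308 − j1330 Ω
|Z| = √(308² + 1330²) = 1360 Ω
∠Z = arctan(-1330/308) = -76.9°

-76.9°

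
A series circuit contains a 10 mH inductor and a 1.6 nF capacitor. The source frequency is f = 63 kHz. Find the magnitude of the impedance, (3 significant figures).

2380 Ω

ω = 2πf = 395800 rad/s
X_L = ωL = 3960 Ω
X_C = 1/(ωC) = 1580 Ω
Net reactance X = X_L − X_C = 2380 Ω
Z = j2380 Ω
|Z| = √(0² + 2380²) = 2380 Ω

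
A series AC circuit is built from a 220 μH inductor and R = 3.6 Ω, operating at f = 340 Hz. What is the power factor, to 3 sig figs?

0.992

ω = 2πf = 2136 rad/s
X_L = ωL = 0.470 Ω
Z = 3.60 + j0.470 Ω
|Z| = √(3.60² + 0.470²) = 3.63 Ω
∠Z = arctan(0.470/3.60) = 7.44°
cos φ = cos(7.44°) = 0.992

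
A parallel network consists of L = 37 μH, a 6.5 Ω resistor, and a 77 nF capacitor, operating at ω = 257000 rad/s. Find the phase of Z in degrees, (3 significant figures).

X_L = ωL = 9.51 Ω
X_C = 1/(ωC) = 50.5 Ω
Parallel: admittances add. Y = 1/R + 1/(jωL) + jωC
Y = (0.154 − j0.0854) S
|Y| = 0.176 S → |Z| = 1/|Y| = 5.68 Ω, ∠Z = −∠Y = 29.0°

29.0°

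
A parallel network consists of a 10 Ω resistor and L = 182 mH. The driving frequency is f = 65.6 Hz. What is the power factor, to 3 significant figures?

ω = 2πf = 412.2 rad/s
X_L = ωL = 75.0 Ω
Parallel: admittances add. Y = 1/R + 1/(jωL)
Y = (0.100 − j0.0133) S
|Y| = 0.101 S → |Z| = 1/|Y| = 9.91 Ω, ∠Z = −∠Y = 7.59°
cos φ = cos(7.59°) = 0.991

0.991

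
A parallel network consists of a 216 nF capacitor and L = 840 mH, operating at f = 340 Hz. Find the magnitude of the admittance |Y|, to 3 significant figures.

ω = 2πf = 2136 rad/s
X_L = ωL = 1790 Ω
X_C = 1/(ωC) = 2170 Ω
Parallel: admittances add. Y = 1/(jωL) + jωC
Y = (0 − j9.58e-05) S
|Y| = 9.58e-05 S → |Z| = 1/|Y| = 10400 Ω, ∠Z = −∠Y = 90.0°

95.8 μS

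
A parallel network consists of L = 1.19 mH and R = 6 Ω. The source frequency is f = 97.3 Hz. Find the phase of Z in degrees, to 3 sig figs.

ω = 2πf = 611.4 rad/s
X_L = ωL = 0.728 Ω
Parallel: admittances add. Y = 1/R + 1/(jωL)
Y = (0.167 − j1.37) S
|Y| = 1.38 S → |Z| = 1/|Y| = 0.722 Ω, ∠Z = −∠Y = 83.1°

83.1°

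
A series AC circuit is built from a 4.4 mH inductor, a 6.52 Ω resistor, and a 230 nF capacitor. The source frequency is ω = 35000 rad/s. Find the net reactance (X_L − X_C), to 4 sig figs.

29.78 Ω

X_L = ωL = 154.0 Ω
X_C = 1/(ωC) = 124.2 Ω
X = 154.0 − 124.2 = 29.78 Ω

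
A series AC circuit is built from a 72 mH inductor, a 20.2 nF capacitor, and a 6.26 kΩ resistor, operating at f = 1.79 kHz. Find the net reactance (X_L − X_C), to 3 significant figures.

-3590 Ω

ω = 2πf = 11250 rad/s
X_L = ωL = 810 Ω
X_C = 1/(ωC) = 4400 Ω
X = 810 − 4400 = -3590 Ω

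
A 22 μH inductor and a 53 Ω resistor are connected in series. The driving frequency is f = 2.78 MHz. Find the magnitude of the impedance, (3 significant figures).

ω = 2πf = 1.747e+07 rad/s
X_L = ωL = 384 Ω
Z = 53.0 + j384 Ω
|Z| = √(53.0² + 384²) = 388 Ω

388 Ω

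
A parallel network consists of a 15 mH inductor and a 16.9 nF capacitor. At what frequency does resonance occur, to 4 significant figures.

ω₀ = 1/√(LC) = 1/√(0.015 × 1.69e-08) = 62810 rad/s
f₀ = ω₀/(2π) = 9.996 kHz

9.996 kHz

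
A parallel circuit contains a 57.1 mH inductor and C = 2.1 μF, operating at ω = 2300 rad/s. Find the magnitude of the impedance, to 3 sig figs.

359 Ω

X_L = ωL = 131 Ω
X_C = 1/(ωC) = 207 Ω
Parallel: admittances add. Y = 1/(jωL) + jωC
Y = (0 − j0.00278) S
|Y| = 0.00278 S → |Z| = 1/|Y| = 359 Ω, ∠Z = −∠Y = 90.0°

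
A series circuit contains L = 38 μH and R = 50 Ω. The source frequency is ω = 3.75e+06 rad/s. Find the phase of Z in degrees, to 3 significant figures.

X_L = ωL = 142 Ω
Z = 50.0 + j142 Ω
|Z| = √(50.0² + 142²) = 151 Ω
∠Z = arctan(142/50.0) = 70.7°

70.7°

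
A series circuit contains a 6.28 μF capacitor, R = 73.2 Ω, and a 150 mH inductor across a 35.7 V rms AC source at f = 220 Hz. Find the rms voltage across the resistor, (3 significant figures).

ω = 2πf = 1382 rad/s
X_L = ωL = 207 Ω
X_C = 1/(ωC) = 115 Ω
Net reactance X = X_L − X_C = 92.1 Ω
Z = 73.2 + j92.1 Ω
|Z| = √(73.2² + 92.1²) = 118 Ω
I = V/|Z| = 303 mA
V_R = I·|Z_R| = 0.303 × 73.2 = 22.2 V

22.2 V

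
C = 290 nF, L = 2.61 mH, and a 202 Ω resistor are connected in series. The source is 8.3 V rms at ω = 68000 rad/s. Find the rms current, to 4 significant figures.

34.80 mA

X_L = ωL = 177.5 Ω
X_C = 1/(ωC) = 50.71 Ω
Net reactance X = X_L − X_C = 126.8 Ω
Z = 202.0 + j126.8 Ω
|Z| = √(202.0² + 126.8²) = 238.5 Ω
I = V/|Z| = 8.3/238.5 = 34.80 mA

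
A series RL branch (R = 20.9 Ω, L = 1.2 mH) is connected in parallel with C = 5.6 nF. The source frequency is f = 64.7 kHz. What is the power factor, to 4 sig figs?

ω = 2πf = 406500 rad/s
X_L = ωL = 487.8 Ω
X_C = 1/(ωC) = 439.3 Ω
Branch 1 (R+jX_L): Z₁ = 20.90 + j487.8 Ω, |Z₁| = 488.3 Ω
Branch 2 (−jX_C): Z₂ = −j439.3 Ω
Parallel: Z = Z₁Z₂/(Z₁+Z₂), |Z| = 4057 Ω, ∠Z = -69.17°
cos φ = cos(-69.17°) = 0.3557

0.3557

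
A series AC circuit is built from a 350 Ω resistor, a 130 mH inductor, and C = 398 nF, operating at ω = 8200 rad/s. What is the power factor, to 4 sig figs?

X_L = ωL = 1066 Ω
X_C = 1/(ωC) = 306.4 Ω
Net reactance X = X_L − X_C = 759.6 Ω
Z = 350.0 + j759.6 Ω
|Z| = √(350.0² + 759.6²) = 836.3 Ω
∠Z = arctan(759.6/350.0) = 65.26°
cos φ = cos(65.26°) = 0.4185

0.4185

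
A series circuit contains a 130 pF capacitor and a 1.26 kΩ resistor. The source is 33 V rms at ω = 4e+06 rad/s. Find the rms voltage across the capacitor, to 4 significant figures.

27.60 V

X_C = 1/(ωC) = 1923 Ω
Z = 1260 − j1923 Ω
|Z| = √(1260² + 1923²) = 2299 Ω
I = V/|Z| = 14.35 mA
V_C = I·|Z_C| = 0.01435 × 1923 = 27.60 V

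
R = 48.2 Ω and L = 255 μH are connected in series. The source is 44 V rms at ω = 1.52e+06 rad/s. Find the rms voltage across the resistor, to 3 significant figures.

5.43 V

X_L = ωL = 388 Ω
Z = 48.2 + j388 Ω
|Z| = √(48.2² + 388²) = 391 Ω
I = V/|Z| = 113 mA
V_R = I·|Z_R| = 0.113 × 48.2 = 5.43 V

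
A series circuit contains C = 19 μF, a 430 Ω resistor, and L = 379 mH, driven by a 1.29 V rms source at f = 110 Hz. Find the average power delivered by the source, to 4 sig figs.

3.261 mW

ω = 2πf = 691.2 rad/s
X_L = ωL = 261.9 Ω
X_C = 1/(ωC) = 76.15 Ω
Net reactance X = X_L − X_C = 185.8 Ω
Z = 430.0 + j185.8 Ω
|Z| = √(430.0² + 185.8²) = 468.4 Ω
∠Z = arctan(185.8/430.0) = 23.37°
I = V/|Z| = 2.754 mA
P = VI cos φ = 1.29 × 0.002754 × cos(23.37°) = 3.261 mW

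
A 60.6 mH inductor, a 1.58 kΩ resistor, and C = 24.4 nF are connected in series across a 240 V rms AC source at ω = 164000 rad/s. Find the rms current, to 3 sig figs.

24.4 mA

X_L = ωL = 9940 Ω
X_C = 1/(ωC) = 250 Ω
Net reactance X = X_L − X_C = 9690 Ω
Z = 1580 + j9690 Ω
|Z| = √(1580² + 9690²) = 9820 Ω
I = V/|Z| = 240/9820 = 24.4 mA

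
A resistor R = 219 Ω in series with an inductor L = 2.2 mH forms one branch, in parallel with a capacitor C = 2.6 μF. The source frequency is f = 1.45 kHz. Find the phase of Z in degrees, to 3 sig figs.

ω = 2πf = 9111 rad/s
X_L = ωL = 20.0 Ω
X_C = 1/(ωC) = 42.2 Ω
Branch 1 (R+jX_L): Z₁ = 219 + j20.0 Ω, |Z₁| = 220 Ω
Branch 2 (−jX_C): Z₂ = −j42.2 Ω
Parallel: Z = Z₁Z₂/(Z₁+Z₂), |Z| = 42.2 Ω, ∠Z = -79.0°

-79.0°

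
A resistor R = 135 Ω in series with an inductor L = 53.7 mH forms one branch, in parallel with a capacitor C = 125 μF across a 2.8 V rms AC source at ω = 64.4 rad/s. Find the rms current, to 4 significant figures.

X_L = ωL = 3.458 Ω
X_C = 1/(ωC) = 124.2 Ω
Branch 1 (R+jX_L): Z₁ = 135.0 + j3.458 Ω, |Z₁| = 135.0 Ω
Branch 2 (−jX_C): Z₂ = −j124.2 Ω
Parallel: Z = Z₁Z₂/(Z₁+Z₂), |Z| = 92.62 Ω, ∠Z = -46.72°
I = V/|Z| = 2.8/92.62 = 30.23 mA

30.23 mA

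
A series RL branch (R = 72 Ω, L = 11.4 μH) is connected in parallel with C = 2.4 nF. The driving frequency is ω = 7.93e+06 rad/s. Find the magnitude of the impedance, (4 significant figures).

X_L = ωL = 90.40 Ω
X_C = 1/(ωC) = 52.54 Ω
Branch 1 (R+jX_L): Z₁ = 72.00 + j90.40 Ω, |Z₁| = 115.6 Ω
Branch 2 (−jX_C): Z₂ = −j52.54 Ω
Parallel: Z = Z₁Z₂/(Z₁+Z₂), |Z| = 74.65 Ω, ∠Z = -66.27°

74.65 Ω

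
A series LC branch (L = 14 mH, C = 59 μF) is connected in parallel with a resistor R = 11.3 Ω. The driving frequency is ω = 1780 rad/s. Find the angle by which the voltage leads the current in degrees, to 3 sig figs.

X_L = ωL = 24.9 Ω
X_C = 1/(ωC) = 9.52 Ω
Branch 1: Z₁ = R = 11.3 Ω
Branch 2 (series LC): Z₂ = j(X_L − X_C) = j15.4 Ω
Parallel: Z = Z₁Z₂/(Z₁+Z₂), |Z| = 9.11 Ω, ∠Z = 36.3°

36.3°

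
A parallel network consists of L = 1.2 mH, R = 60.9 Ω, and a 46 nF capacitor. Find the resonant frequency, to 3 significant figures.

ω₀ = 1/√(LC) = 1/√(0.0012 × 4.6e-08) = 134600 rad/s
f₀ = ω₀/(2π) = 21.4 kHz

21.4 kHz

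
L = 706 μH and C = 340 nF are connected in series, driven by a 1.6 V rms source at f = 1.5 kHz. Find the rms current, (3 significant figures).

5.24 mA

ω = 2πf = 9425 rad/s
X_L = ωL = 6.65 Ω
X_C = 1/(ωC) = 312 Ω
Net reactance X = X_L − X_C = -305 Ω
Z = − j305 Ω
|Z| = √(0² + 305²) = 305 Ω
I = V/|Z| = 1.6/305 = 5.24 mA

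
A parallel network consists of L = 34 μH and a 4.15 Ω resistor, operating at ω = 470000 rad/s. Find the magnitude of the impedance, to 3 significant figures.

4.02 Ω

X_L = ωL = 16.0 Ω
Parallel: admittances add. Y = 1/R + 1/(jωL)
Y = (0.241 − j0.0626) S
|Y| = 0.249 S → |Z| = 1/|Y| = 4.02 Ω, ∠Z = −∠Y = 14.6°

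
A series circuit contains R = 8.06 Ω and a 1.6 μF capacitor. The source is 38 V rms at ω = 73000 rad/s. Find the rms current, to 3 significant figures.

3.23 A

X_C = 1/(ωC) = 8.56 Ω
Z = 8.06 − j8.56 Ω
|Z| = √(8.06² + 8.56²) = 11.8 Ω
I = V/|Z| = 38/11.8 = 3.23 A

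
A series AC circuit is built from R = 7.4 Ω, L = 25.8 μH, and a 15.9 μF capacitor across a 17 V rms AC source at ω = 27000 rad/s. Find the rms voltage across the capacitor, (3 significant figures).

5.23 V

X_L = ωL = 0.697 Ω
X_C = 1/(ωC) = 2.33 Ω
Net reactance X = X_L − X_C = -1.63 Ω
Z = 7.40 − j1.63 Ω
|Z| = √(7.40² + 1.63²) = 7.58 Ω
I = V/|Z| = 2.24 A
V_C = I·|Z_C| = 2.24 × 2.33 = 5.23 V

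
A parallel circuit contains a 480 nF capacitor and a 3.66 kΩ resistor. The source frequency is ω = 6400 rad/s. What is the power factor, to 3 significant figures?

0.0886

X_C = 1/(ωC) = 326 Ω
Parallel: admittances add. Y = 1/R + jωC
Y = (0.000273 + j0.00307) S
|Y| = 0.00308 S → |Z| = 1/|Y| = 324 Ω, ∠Z = −∠Y = -84.9°
cos φ = cos(-84.9°) = 0.0886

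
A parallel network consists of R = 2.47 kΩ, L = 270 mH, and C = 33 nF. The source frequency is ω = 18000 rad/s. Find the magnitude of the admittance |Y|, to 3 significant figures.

561 μS

X_L = ωL = 4860 Ω
X_C = 1/(ωC) = 1680 Ω
Parallel: admittances add. Y = 1/R + 1/(jωL) + jωC
Y = (0.000405 + j0.000388) S
|Y| = 0.000561 S → |Z| = 1/|Y| = 1780 Ω, ∠Z = −∠Y = -43.8°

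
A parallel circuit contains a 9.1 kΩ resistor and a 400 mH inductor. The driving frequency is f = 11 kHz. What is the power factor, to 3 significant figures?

0.950

ω = 2πf = 69120 rad/s
X_L = ωL = 27600 Ω
Parallel: admittances add. Y = 1/R + 1/(jωL)
Y = (0.000110 − j3.62e-05) S
|Y| = 0.000116 S → |Z| = 1/|Y| = 8640 Ω, ∠Z = −∠Y = 18.2°
cos φ = cos(18.2°) = 0.950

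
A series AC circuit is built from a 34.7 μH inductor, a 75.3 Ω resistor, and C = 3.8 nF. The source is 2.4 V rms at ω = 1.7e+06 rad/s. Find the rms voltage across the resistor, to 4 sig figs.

1.483 V

X_L = ωL = 58.99 Ω
X_C = 1/(ωC) = 154.8 Ω
Net reactance X = X_L − X_C = -95.81 Ω
Z = 75.30 − j95.81 Ω
|Z| = √(75.30² + 95.81²) = 121.9 Ω
I = V/|Z| = 19.70 mA
V_R = I·|Z_R| = 0.01970 × 75.30 = 1.483 V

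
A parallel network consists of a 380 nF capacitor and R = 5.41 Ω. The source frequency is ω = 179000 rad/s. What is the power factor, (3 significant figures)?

X_C = 1/(ωC) = 14.7 Ω
Parallel: admittances add. Y = 1/R + jωC
Y = (0.185 + j0.0680) S
|Y| = 0.197 S → |Z| = 1/|Y| = 5.08 Ω, ∠Z = −∠Y = -20.2°
cos φ = cos(-20.2°) = 0.938

0.938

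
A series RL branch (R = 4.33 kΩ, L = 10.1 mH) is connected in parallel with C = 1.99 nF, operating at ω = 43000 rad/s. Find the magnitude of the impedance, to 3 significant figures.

4220 Ω

X_L = ωL = 434 Ω
X_C = 1/(ωC) = 11700 Ω
Branch 1 (R+jX_L): Z₁ = 4330 + j434 Ω, |Z₁| = 4350 Ω
Branch 2 (−jX_C): Z₂ = −j11700 Ω
Parallel: Z = Z₁Z₂/(Z₁+Z₂), |Z| = 4220 Ω, ∠Z = -15.3°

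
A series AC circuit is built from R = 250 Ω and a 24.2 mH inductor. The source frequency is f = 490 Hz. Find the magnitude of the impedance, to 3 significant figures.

261 Ω

ω = 2πf = 3079 rad/s
X_L = ωL = 74.5 Ω
Z = 250 + j74.5 Ω
|Z| = √(250² + 74.5²) = 261 Ω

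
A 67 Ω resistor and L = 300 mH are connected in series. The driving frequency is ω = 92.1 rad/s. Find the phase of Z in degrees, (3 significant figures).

22.4°

X_L = ωL = 27.6 Ω
Z = 67.0 + j27.6 Ω
|Z| = √(67.0² + 27.6²) = 72.5 Ω
∠Z = arctan(27.6/67.0) = 22.4°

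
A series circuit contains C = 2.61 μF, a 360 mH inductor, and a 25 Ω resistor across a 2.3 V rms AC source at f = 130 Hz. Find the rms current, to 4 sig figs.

13.01 mA

ω = 2πf = 816.8 rad/s
X_L = ωL = 294.1 Ω
X_C = 1/(ωC) = 469.1 Ω
Net reactance X = X_L − X_C = -175.0 Ω
Z = 25.00 − j175.0 Ω
|Z| = √(25.00² + 175.0²) = 176.8 Ω
I = V/|Z| = 2.3/176.8 = 13.01 mA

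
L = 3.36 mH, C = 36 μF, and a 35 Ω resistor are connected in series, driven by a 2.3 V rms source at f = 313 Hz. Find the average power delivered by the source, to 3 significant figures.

ω = 2πf = 1967 rad/s
X_L = ωL = 6.61 Ω
X_C = 1/(ωC) = 14.1 Ω
Net reactance X = X_L − X_C = -7.52 Ω
Z = 35.0 − j7.52 Ω
|Z| = √(35.0² + 7.52²) = 35.8 Ω
∠Z = arctan(-7.52/35.0) = -12.1°
I = V/|Z| = 64.2 mA
P = VI cos φ = 2.3 × 0.0642 × cos(-12.1°) = 144 mW

144 mW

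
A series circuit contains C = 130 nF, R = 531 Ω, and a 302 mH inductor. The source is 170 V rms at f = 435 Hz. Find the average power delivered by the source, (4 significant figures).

3.621 W

ω = 2πf = 2733 rad/s
X_L = ωL = 825.4 Ω
X_C = 1/(ωC) = 2814 Ω
Net reactance X = X_L − X_C = -1989 Ω
Z = 531.0 − j1989 Ω
|Z| = √(531.0² + 1989²) = 2059 Ω
∠Z = arctan(-1989/531.0) = -75.05°
I = V/|Z| = 82.58 mA
P = VI cos φ = 170 × 0.08258 × cos(-75.05°) = 3.621 W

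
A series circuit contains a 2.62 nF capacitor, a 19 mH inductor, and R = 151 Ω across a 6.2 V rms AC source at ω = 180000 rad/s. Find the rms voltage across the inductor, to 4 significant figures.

X_L = ωL = 3420 Ω
X_C = 1/(ωC) = 2120 Ω
Net reactance X = X_L − X_C = 1300 Ω
Z = 151.0 + j1300 Ω
|Z| = √(151.0² + 1300²) = 1308 Ω
I = V/|Z| = 4.739 mA
V_L = I·|Z_L| = 0.004739 × 3420 = 16.21 V

16.21 V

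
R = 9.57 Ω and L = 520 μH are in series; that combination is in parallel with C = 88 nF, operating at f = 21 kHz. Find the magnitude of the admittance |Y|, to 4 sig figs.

ω = 2πf = 131900 rad/s
X_L = ωL = 68.61 Ω
X_C = 1/(ωC) = 86.12 Ω
Branch 1 (R+jX_L): Z₁ = 9.570 + j68.61 Ω, |Z₁| = 69.28 Ω
Branch 2 (−jX_C): Z₂ = −j86.12 Ω
Parallel: Z = Z₁Z₂/(Z₁+Z₂), |Z| = 299.0 Ω, ∠Z = 53.40°
|Y| = 1/|Z| = 3.345 mS

3.345 mS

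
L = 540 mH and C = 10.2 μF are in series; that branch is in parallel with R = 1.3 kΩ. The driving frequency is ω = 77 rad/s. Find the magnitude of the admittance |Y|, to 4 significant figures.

X_L = ωL = 41.58 Ω
X_C = 1/(ωC) = 1273 Ω
Branch 1: Z₁ = R = 1300 Ω
Branch 2 (series LC): Z₂ = j(X_L − X_C) = −j1232 Ω
Parallel: Z = Z₁Z₂/(Z₁+Z₂), |Z| = 894.1 Ω, ∠Z = -46.55°
|Y| = 1/|Z| = 1.118 mS

1.118 mS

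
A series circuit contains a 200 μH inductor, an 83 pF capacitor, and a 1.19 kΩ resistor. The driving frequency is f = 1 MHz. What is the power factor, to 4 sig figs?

0.8742

ω = 2πf = 6.283e+06 rad/s
X_L = ωL = 1257 Ω
X_C = 1/(ωC) = 1918 Ω
Net reactance X = X_L − X_C = -660.9 Ω
Z = 1190 − j660.9 Ω
|Z| = √(1190² + 660.9²) = 1361 Ω
∠Z = arctan(-660.9/1190) = -29.05°
cos φ = cos(-29.05°) = 0.8742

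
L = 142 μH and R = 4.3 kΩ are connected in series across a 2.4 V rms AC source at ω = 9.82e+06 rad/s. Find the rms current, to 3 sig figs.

531 μA

X_L = ωL = 1390 Ω
Z = 4300 + j1390 Ω
|Z| = √(4300² + 1390²) = 4520 Ω
I = V/|Z| = 2.4/4520 = 531 μA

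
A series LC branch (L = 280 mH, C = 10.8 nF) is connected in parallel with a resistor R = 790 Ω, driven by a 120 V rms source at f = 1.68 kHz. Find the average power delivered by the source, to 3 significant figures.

18.2 W

ω = 2πf = 10560 rad/s
X_L = ωL = 2960 Ω
X_C = 1/(ωC) = 8770 Ω
Branch 1: Z₁ = R = 790 Ω
Branch 2 (series LC): Z₂ = j(X_L − X_C) = −j5820 Ω
Parallel: Z = Z₁Z₂/(Z₁+Z₂), |Z| = 783 Ω, ∠Z = -7.74°
I = V/|Z| = 153 mA
P = VI cos φ = 120 × 0.153 × cos(-7.74°) = 18.2 W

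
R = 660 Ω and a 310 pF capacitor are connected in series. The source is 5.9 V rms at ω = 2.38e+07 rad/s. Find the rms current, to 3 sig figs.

X_C = 1/(ωC) = 136 Ω
Z = 660 − j136 Ω
|Z| = √(660² + 136²) = 674 Ω
I = V/|Z| = 5.9/674 = 8.76 mA

8.76 mA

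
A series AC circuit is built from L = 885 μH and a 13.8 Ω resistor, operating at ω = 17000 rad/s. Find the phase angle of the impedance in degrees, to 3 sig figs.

X_L = ωL = 15.0 Ω
Z = 13.8 + j15.0 Ω
|Z| = √(13.8² + 15.0²) = 20.4 Ω
∠Z = arctan(15.0/13.8) = 47.5°

47.5°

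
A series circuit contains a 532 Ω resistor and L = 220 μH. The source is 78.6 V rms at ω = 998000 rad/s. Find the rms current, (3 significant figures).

X_L = ωL = 220 Ω
Z = 532 + j220 Ω
|Z| = √(532² + 220²) = 576 Ω
I = V/|Z| = 78.6/576 = 137 mA

137 mA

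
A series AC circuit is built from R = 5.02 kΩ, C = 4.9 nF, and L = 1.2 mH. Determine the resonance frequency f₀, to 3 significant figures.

ω₀ = 1/√(LC) = 1/√(0.0012 × 4.9e-09) = 412400 rad/s
f₀ = ω₀/(2π) = 65.6 kHz

65.6 kHz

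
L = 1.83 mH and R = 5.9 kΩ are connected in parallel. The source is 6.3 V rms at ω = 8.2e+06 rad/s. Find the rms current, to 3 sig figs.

1.15 mA

X_L = ωL = 15000 Ω
Parallel: admittances add. Y = 1/R + 1/(jωL)
Y = (0.000169 − j6.66e-05) S
|Y| = 0.000182 S → |Z| = 1/|Y| = 5490 Ω, ∠Z = −∠Y = 21.5°
I = V/|Z| = 6.3/5490 = 1.15 mA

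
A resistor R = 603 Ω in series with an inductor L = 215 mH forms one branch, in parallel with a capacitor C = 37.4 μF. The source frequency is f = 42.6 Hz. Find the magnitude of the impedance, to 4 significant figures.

ω = 2πf = 267.7 rad/s
X_L = ωL = 57.55 Ω
X_C = 1/(ωC) = 99.89 Ω
Branch 1 (R+jX_L): Z₁ = 603.0 + j57.55 Ω, |Z₁| = 605.7 Ω
Branch 2 (−jX_C): Z₂ = −j99.89 Ω
Parallel: Z = Z₁Z₂/(Z₁+Z₂), |Z| = 100.1 Ω, ∠Z = -80.53°

100.1 Ω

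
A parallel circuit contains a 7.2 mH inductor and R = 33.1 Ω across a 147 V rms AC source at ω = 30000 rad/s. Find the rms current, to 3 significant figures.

X_L = ωL = 216 Ω
Parallel: admittances add. Y = 1/R + 1/(jωL)
Y = (0.0302 − j0.00463) S
|Y| = 0.0306 S → |Z| = 1/|Y| = 32.7 Ω, ∠Z = −∠Y = 8.71°
I = V/|Z| = 147/32.7 = 4.49 A

4.49 A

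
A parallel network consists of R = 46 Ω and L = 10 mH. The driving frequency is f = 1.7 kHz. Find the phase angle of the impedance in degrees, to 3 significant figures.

23.3°

ω = 2πf = 10680 rad/s
X_L = ωL = 107 Ω
Parallel: admittances add. Y = 1/R + 1/(jωL)
Y = (0.0217 − j0.00936) S
|Y| = 0.0237 S → |Z| = 1/|Y| = 42.2 Ω, ∠Z = −∠Y = 23.3°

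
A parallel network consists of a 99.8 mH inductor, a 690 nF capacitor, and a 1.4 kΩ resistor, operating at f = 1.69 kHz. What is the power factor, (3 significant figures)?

ω = 2πf = 10620 rad/s
X_L = ωL = 1060 Ω
X_C = 1/(ωC) = 136 Ω
Parallel: admittances add. Y = 1/R + 1/(jωL) + jωC
Y = (0.000714 + j0.00638) S
|Y| = 0.00642 S → |Z| = 1/|Y| = 156 Ω, ∠Z = −∠Y = -83.6°
cos φ = cos(-83.6°) = 0.111

0.111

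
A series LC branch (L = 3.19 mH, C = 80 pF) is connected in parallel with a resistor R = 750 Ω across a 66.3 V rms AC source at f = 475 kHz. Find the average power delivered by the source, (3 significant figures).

ω = 2πf = 2.985e+06 rad/s
X_L = ωL = 9520 Ω
X_C = 1/(ωC) = 4190 Ω
Branch 1: Z₁ = R = 750 Ω
Branch 2 (series LC): Z₂ = j(X_L − X_C) = j5330 Ω
Parallel: Z = Z₁Z₂/(Z₁+Z₂), |Z| = 743 Ω, ∠Z = 8.01°
I = V/|Z| = 89.3 mA
P = VI cos φ = 66.3 × 0.0893 × cos(8.01°) = 5.86 W

5.86 W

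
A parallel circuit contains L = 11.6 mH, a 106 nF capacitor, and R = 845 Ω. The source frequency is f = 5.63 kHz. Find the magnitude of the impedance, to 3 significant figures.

566 Ω

ω = 2πf = 35370 rad/s
X_L = ωL = 410 Ω
X_C = 1/(ωC) = 267 Ω
Parallel: admittances add. Y = 1/R + 1/(jωL) + jωC
Y = (0.00118 + j0.00131) S
|Y| = 0.00177 S → |Z| = 1/|Y| = 566 Ω, ∠Z = −∠Y = -48.0°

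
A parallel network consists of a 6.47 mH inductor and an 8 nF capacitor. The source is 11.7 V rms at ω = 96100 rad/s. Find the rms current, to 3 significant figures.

X_L = ωL = 622 Ω
X_C = 1/(ωC) = 1300 Ω
Parallel: admittances add. Y = 1/(jωL) + jωC
Y = (0 − j0.000840) S
|Y| = 0.000840 S → |Z| = 1/|Y| = 1190 Ω, ∠Z = −∠Y = 90.0°
I = V/|Z| = 11.7/1190 = 9.82 mA

9.82 mA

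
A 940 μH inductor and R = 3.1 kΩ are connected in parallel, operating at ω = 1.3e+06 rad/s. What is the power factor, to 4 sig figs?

X_L = ωL = 1222 Ω
Parallel: admittances add. Y = 1/R + 1/(jωL)
Y = (0.0003226 − j0.0008183) S
|Y| = 0.0008796 S → |Z| = 1/|Y| = 1137 Ω, ∠Z = −∠Y = 68.49°
cos φ = cos(68.49°) = 0.3667

0.3667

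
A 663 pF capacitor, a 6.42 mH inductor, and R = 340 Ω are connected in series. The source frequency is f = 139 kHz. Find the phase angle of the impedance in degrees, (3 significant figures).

85.0°

ω = 2πf = 873400 rad/s
X_L = ωL = 5610 Ω
X_C = 1/(ωC) = 1730 Ω
Net reactance X = X_L − X_C = 3880 Ω
Z = 340 + j3880 Ω
|Z| = √(340² + 3880²) = 3890 Ω
∠Z = arctan(3880/340) = 85.0°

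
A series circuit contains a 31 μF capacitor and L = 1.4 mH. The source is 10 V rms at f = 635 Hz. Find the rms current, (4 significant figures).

ω = 2πf = 3990 rad/s
X_L = ωL = 5.586 Ω
X_C = 1/(ωC) = 8.085 Ω
Net reactance X = X_L − X_C = -2.499 Ω
Z = − j2.499 Ω
|Z| = √(0² + 2.499²) = 2.499 Ω
I = V/|Z| = 10/2.499 = 4.001 A

4.001 A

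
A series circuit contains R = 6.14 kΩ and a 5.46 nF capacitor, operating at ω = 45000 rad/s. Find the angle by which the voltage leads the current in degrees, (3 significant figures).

-33.5°

X_C = 1/(ωC) = 4070 Ω
Z = 6140 − j4070 Ω
|Z| = √(6140² + 4070²) = 7370 Ω
∠Z = arctan(-4070/6140) = -33.5°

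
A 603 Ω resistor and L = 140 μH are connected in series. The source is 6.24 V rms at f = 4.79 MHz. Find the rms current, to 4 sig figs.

ω = 2πf = 3.01e+07 rad/s
X_L = ωL = 4214 Ω
Z = 603.0 + j4214 Ω
|Z| = √(603.0² + 4214²) = 4256 Ω
I = V/|Z| = 6.24/4256 = 1.466 mA

1.466 mA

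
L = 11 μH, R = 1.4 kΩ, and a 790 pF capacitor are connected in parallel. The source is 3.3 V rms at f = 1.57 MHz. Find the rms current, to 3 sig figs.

5.25 mA

ω = 2πf = 9.865e+06 rad/s
X_L = ωL = 109 Ω
X_C = 1/(ωC) = 128 Ω
Parallel: admittances add. Y = 1/R + 1/(jωL) + jωC
Y = (0.000714 − j0.00142) S
|Y| = 0.00159 S → |Z| = 1/|Y| = 628 Ω, ∠Z = −∠Y = 63.3°
I = V/|Z| = 3.3/628 = 5.25 mA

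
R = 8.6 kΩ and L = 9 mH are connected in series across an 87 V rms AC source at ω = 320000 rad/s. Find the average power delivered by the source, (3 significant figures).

X_L = ωL = 2880 Ω
Z = 8600 + j2880 Ω
|Z| = √(8600² + 2880²) = 9070 Ω
∠Z = arctan(2880/8600) = 18.5°
I = V/|Z| = 9.59 mA
P = VI cos φ = 87 × 0.00959 × cos(18.5°) = 791 mW

791 mW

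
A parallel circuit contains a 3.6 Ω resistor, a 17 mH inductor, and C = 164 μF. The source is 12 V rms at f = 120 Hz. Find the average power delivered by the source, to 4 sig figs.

40.00 W

ω = 2πf = 754.0 rad/s
X_L = ωL = 12.82 Ω
X_C = 1/(ωC) = 8.087 Ω
Parallel: admittances add. Y = 1/R + 1/(jωL) + jωC
Y = (0.2778 + j0.04564) S
|Y| = 0.2815 S → |Z| = 1/|Y| = 3.552 Ω, ∠Z = −∠Y = -9.330°
I = V/|Z| = 3.378 A
P = VI cos φ = 12 × 3.378 × cos(-9.330°) = 40.00 W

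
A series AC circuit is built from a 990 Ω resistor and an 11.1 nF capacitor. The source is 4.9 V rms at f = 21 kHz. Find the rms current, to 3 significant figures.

ω = 2πf = 131900 rad/s
X_C = 1/(ωC) = 683 Ω
Z = 990 − j683 Ω
|Z| = √(990² + 683²) = 1200 Ω
I = V/|Z| = 4.9/1200 = 4.07 mA

4.07 mA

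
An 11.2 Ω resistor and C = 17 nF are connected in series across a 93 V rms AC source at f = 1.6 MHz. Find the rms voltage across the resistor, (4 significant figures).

ω = 2πf = 1.005e+07 rad/s
X_C = 1/(ωC) = 5.851 Ω
Z = 11.20 − j5.851 Ω
|Z| = √(11.20² + 5.851²) = 12.64 Ω
I = V/|Z| = 7.360 A
V_R = I·|Z_R| = 7.360 × 11.20 = 82.43 V

82.43 V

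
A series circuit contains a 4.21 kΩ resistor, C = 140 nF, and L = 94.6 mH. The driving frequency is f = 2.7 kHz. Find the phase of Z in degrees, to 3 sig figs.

15.7°

ω = 2πf = 16960 rad/s
X_L = ωL = 1600 Ω
X_C = 1/(ωC) = 421 Ω
Net reactance X = X_L − X_C = 1180 Ω
Z = 4210 + j1180 Ω
|Z| = √(4210² + 1180²) = 4370 Ω
∠Z = arctan(1180/4210) = 15.7°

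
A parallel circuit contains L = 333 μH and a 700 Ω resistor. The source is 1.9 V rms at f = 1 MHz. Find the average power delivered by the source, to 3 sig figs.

5.16 mW

ω = 2πf = 6.283e+06 rad/s
X_L = ωL = 2090 Ω
Parallel: admittances add. Y = 1/R + 1/(jωL)
Y = (0.00143 − j0.000478) S
|Y| = 0.00151 S → |Z| = 1/|Y| = 664 Ω, ∠Z = −∠Y = 18.5°
I = V/|Z| = 2.86 mA
P = VI cos φ = 1.9 × 0.00286 × cos(18.5°) = 5.16 mW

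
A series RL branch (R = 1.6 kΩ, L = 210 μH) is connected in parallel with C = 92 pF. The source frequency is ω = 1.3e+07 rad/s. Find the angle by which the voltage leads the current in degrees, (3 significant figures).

-80.2°

X_L = ωL = 2730 Ω
X_C = 1/(ωC) = 836 Ω
Branch 1 (R+jX_L): Z₁ = 1600 + j2730 Ω, |Z₁| = 3160 Ω
Branch 2 (−jX_C): Z₂ = −j836 Ω
Parallel: Z = Z₁Z₂/(Z₁+Z₂), |Z| = 1070 Ω, ∠Z = -80.2°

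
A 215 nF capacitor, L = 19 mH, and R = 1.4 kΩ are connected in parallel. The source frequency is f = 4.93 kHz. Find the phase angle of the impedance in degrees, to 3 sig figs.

ω = 2πf = 30980 rad/s
X_L = ωL = 589 Ω
X_C = 1/(ωC) = 150 Ω
Parallel: admittances add. Y = 1/R + 1/(jωL) + jωC
Y = (0.000714 + j0.00496) S
|Y| = 0.00501 S → |Z| = 1/|Y| = 200 Ω, ∠Z = −∠Y = -81.8°

-81.8°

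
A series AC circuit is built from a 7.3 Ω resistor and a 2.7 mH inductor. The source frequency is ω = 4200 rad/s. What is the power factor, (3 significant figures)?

0.541

X_L = ωL = 11.3 Ω
Z = 7.30 + j11.3 Ω
|Z| = √(7.30² + 11.3²) = 13.5 Ω
∠Z = arctan(11.3/7.30) = 57.2°
cos φ = cos(57.2°) = 0.541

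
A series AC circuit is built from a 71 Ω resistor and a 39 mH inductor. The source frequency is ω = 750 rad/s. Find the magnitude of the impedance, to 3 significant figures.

76.8 Ω

X_L = ωL = 29.2 Ω
Z = 71.0 + j29.2 Ω
|Z| = √(71.0² + 29.2²) = 76.8 Ω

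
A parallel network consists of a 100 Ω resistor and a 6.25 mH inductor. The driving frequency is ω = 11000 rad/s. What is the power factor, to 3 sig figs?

0.567

X_L = ωL = 68.8 Ω
Parallel: admittances add. Y = 1/R + 1/(jωL)
Y = (0.0100 − j0.0145) S
|Y| = 0.0177 S → |Z| = 1/|Y| = 56.7 Ω, ∠Z = −∠Y = 55.5°
cos φ = cos(55.5°) = 0.567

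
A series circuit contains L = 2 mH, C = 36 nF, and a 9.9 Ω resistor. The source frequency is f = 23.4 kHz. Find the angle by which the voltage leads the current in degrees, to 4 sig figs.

84.62°

ω = 2πf = 147000 rad/s
X_L = ωL = 294.1 Ω
X_C = 1/(ωC) = 188.9 Ω
Net reactance X = X_L − X_C = 105.1 Ω
Z = 9.900 + j105.1 Ω
|Z| = √(9.900² + 105.1²) = 105.6 Ω
∠Z = arctan(105.1/9.900) = 84.62°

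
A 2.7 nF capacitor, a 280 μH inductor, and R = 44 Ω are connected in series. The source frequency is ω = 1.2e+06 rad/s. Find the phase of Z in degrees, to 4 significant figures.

X_L = ωL = 336.0 Ω
X_C = 1/(ωC) = 308.6 Ω
Net reactance X = X_L − X_C = 27.36 Ω
Z = 44.00 + j27.36 Ω
|Z| = √(44.00² + 27.36²) = 51.81 Ω
∠Z = arctan(27.36/44.00) = 31.87°

31.87°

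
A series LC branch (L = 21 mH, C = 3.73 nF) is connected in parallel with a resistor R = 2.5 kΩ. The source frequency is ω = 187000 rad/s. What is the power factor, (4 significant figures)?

X_L = ωL = 3927 Ω
X_C = 1/(ωC) = 1434 Ω
Branch 1: Z₁ = R = 2500 Ω
Branch 2 (series LC): Z₂ = j(X_L − X_C) = j2493 Ω
Parallel: Z = Z₁Z₂/(Z₁+Z₂), |Z| = 1765 Ω, ∠Z = 45.08°
cos φ = cos(45.08°) = 0.7062

0.7062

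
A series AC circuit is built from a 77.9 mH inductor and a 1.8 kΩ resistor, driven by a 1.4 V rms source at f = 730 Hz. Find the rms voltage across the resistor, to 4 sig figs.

ω = 2πf = 4587 rad/s
X_L = ωL = 357.3 Ω
Z = 1800 + j357.3 Ω
|Z| = √(1800² + 357.3²) = 1835 Ω
I = V/|Z| = 762.9 μA
V_R = I·|Z_R| = 0.0007629 × 1800 = 1.373 V

1.373 V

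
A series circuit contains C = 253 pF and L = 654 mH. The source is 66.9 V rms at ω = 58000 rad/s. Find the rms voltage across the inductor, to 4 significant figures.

X_L = ωL = 37930 Ω
X_C = 1/(ωC) = 68150 Ω
Net reactance X = X_L − X_C = -30220 Ω
Z = − j30220 Ω
|Z| = √(0² + 30220²) = 30220 Ω
I = V/|Z| = 2.214 mA
V_L = I·|Z_L| = 0.002214 × 37930 = 83.98 V

83.98 V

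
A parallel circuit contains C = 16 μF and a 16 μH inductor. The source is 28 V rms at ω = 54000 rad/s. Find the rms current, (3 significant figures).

X_L = ωL = 0.864 Ω
X_C = 1/(ωC) = 1.16 Ω
Parallel: admittances add. Y = 1/(jωL) + jωC
Y = (0 − j0.293) S
|Y| = 0.293 S → |Z| = 1/|Y| = 3.41 Ω, ∠Z = −∠Y = 90.0°
I = V/|Z| = 28/3.41 = 8.22 A

8.22 A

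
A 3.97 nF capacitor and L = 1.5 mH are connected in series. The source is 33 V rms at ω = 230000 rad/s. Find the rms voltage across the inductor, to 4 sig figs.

X_L = ωL = 345.0 Ω
X_C = 1/(ωC) = 1095 Ω
Net reactance X = X_L − X_C = -750.2 Ω
Z = − j750.2 Ω
|Z| = √(0² + 750.2²) = 750.2 Ω
I = V/|Z| = 43.99 mA
V_L = I·|Z_L| = 0.04399 × 345.0 = 15.18 V

15.18 V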